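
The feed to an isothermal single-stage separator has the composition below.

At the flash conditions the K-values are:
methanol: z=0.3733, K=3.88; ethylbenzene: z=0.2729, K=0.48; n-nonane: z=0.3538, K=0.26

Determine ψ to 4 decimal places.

Material balance + equilibrium reduce to Σ zᵢ(Kᵢ−1)/(1+ψ(Kᵢ−1)) = 0.
g(0) = ΣzᵢKᵢ − 1 = 0.6714 and g(1) = 1 − Σzᵢ/Kᵢ = -1.0255, so a root lies in (0, 1).
Newton iteration, ψ⁰ = 0.64:
  ψ = 0.6400: g = -0.33192, g' = -1.2480 → ψ = 0.3740
  ψ = 0.3740: g = -0.02061, g' = -1.2017 → ψ = 0.3569
  ψ = 0.3569: g = 0.00017, g' = -1.2220 → ψ = 0.3570
Converged at ψ = 0.3570.

ψ = 0.3570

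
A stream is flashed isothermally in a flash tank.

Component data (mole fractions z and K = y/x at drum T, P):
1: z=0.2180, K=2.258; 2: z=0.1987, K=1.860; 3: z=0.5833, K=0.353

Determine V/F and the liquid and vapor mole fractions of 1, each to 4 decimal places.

V/F = 0.0962, x_1 = 0.1945, y_1 = 0.4391

Material balance + equilibrium reduce to Σ zᵢ(Kᵢ−1)/(1+V/F(Kᵢ−1)) = 0.
Check two-phase: ΣzᵢKᵢ = 1.0677 > 1 and Σzᵢ/Kᵢ = 1.8558 > 1, so g(0) = 0.0677 > 0 and g(1) = -0.8558 < 0.
Iterate (Newton) starting at V/F = 0.5:
  V/F = 0.5000: g = -0.27002, g' = -0.7354 → V/F = 0.1328
  V/F = 0.1328: g = -0.02454, g' = -0.6639 → V/F = 0.0959
  V/F = 0.0959: g = 0.00024, g' = -0.6777 → V/F = 0.0962
Converged at V/F = 0.0962.
Compositions from xᵢ = zᵢ/(1+V/F(Kᵢ−1)), yᵢ = Kᵢxᵢ:
  1: x = 0.1945, y = 0.4391
  2: x = 0.1835, y = 0.3413
  3: x = 0.6220, y = 0.2196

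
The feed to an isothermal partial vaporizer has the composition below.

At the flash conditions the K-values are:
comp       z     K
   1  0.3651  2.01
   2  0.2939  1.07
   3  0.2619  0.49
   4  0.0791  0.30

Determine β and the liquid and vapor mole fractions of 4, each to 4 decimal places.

Rachford–Rice: g(β) = Σ zᵢ(Kᵢ−1)/(1+β(Kᵢ−1)) = 0.
Check two-phase: ΣzᵢKᵢ = 1.2004 > 1 and Σzᵢ/Kᵢ = 1.2545 > 1, so g(0) = 0.2004 > 0 and g(1) = -0.2545 < 0.
Iterate (Newton) starting at β = 0.56:
  β = 0.5600: g = -0.02271, g' = -0.3916 → β = 0.5020
  β = 0.5020: g = -0.00035, g' = -0.3805 → β = 0.5011
Converged at β = 0.5011.
Compositions from xᵢ = zᵢ/(1+β(Kᵢ−1)), yᵢ = Kᵢxᵢ:
  1: x = 0.2424, y = 0.4872
  2: x = 0.2839, y = 0.3038
  3: x = 0.3518, y = 0.1724
  4: x = 0.1218, y = 0.0366

β = 0.5011, x_4 = 0.1218, y_4 = 0.0366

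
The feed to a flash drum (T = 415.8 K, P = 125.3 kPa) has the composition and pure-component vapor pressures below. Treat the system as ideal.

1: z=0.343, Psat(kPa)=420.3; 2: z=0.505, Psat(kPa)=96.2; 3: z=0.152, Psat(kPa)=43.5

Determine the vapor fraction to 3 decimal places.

ψ = 0.666

Raoult's law: Kᵢ = Pᵢˢᵃᵗ/P = Pᵢˢᵃᵗ/125.3.
  K_1 = 420.3/125.3 = 3.35435, K_2 = 96.2/125.3 = 0.76776, K_3 = 43.5/125.3 = 0.34717
Material balance + equilibrium reduce to Σ zᵢ(Kᵢ−1)/(1+ψ(Kᵢ−1)) = 0.
Feasibility: ΣzᵢKᵢ = 1.591, Σzᵢ/Kᵢ = 1.198 — both > 1, two phases present.
Iterate (Newton) starting at ψ = 0.32:
  ψ = 0.320: g = 0.2084, g' = -0.754 → ψ = 0.597
  ψ = 0.597: g = 0.0372, g' = -0.539 → ψ = 0.665
  ψ = 0.665: g = 0.0004, g' = -0.529 → ψ = 0.666
Converged at ψ = 0.666.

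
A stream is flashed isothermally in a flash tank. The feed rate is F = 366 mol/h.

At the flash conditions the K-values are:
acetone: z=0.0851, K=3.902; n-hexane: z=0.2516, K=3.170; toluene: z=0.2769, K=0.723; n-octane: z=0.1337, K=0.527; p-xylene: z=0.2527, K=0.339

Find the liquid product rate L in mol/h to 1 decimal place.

Rachford–Rice: g(ψ) = Σ zᵢ(Kᵢ−1)/(1+ψ(Kᵢ−1)) = 0.
Feasibility: ΣzᵢKᵢ = 1.4860, Σzᵢ/Kᵢ = 1.4833 — both > 1, two phases present.
Newton iteration, ψ⁰ = 0.53:
  ψ = 0.5300: g = -0.08017, g' = -0.7116 → ψ = 0.4173
  ψ = 0.4173: g = 0.00201, g' = -0.7570 → ψ = 0.4200
Converged at ψ = 0.4200.
Then V = ψ·F = 0.4200·366 = 153.7 mol/h and L = F − V = 212.3 mol/h.

L = 212.3 mol/h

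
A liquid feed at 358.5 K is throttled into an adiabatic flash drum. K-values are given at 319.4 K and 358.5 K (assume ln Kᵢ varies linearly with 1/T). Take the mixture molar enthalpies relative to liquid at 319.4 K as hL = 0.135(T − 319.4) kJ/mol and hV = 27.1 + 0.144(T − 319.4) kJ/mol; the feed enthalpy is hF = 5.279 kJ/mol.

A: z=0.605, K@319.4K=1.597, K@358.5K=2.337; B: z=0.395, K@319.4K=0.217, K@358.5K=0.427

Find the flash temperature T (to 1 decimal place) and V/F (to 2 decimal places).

T = 322.5 K, V/F = 0.18

Adiabatic flash: solve Rachford–Rice at each trial T, then check hF = ψ·hV(T) + (1−ψ)·hL(T).
  T = 319.4 K: K = (1.597, 0.217), RR gives ψ = 0.111, H_out = 3.009 kJ/mol
  T = 358.5 K: K = (2.337, 0.427), RR gives ψ = 0.760, H_out = 26.153 kJ/mol
  T = 338.9 K: K = (1.952, 0.310), RR gives ψ = 0.462, H_out = 15.239 kJ/mol
  T = 329.1 K: K = (1.770, 0.261), RR gives ψ = 0.305, H_out = 9.608 kJ/mol
  T = 324.2 K: K = (1.682, 0.238), RR gives ψ = 0.214, H_out = 6.468 kJ/mol
  T = 321.8 K: K = (1.639, 0.227), RR gives ψ = 0.165, H_out = 4.797 kJ/mol
Linear interpolation between T = 321.8 (H_out = 4.797) and T = 324.2 (H_out = 6.468) on hF = 5.279 gives T ≈ 322.5 K, at which ψ = 0.18.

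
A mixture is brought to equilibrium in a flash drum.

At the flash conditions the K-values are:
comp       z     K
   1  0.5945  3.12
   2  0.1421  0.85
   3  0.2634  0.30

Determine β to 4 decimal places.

β = 0.8229

Iterate (Newton) starting at β = 0.7:
  β = 0.7000: g = 0.12204, g' = -0.9332 → β = 0.8308
  β = 0.8308: g = -0.00852, g' = -1.0917 → β = 0.8230
  β = 0.8230: g = -0.00006, g' = -1.0770 → β = 0.8229
Converged at β = 0.8229.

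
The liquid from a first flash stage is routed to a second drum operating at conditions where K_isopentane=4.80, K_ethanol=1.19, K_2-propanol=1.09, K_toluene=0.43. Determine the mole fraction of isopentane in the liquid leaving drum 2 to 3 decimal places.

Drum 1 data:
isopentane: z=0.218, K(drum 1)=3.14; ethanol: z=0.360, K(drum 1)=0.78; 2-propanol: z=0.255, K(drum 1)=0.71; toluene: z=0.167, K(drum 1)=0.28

x_isopentane (drum 2) = 0.035

Drum 1:
Let ψ₁ = V/F and solve Σ zᵢ(Kᵢ−1)/(1+ψ₁(Kᵢ−1)) = 0.
g(0) = ΣzᵢKᵢ − 1 = 0.193 and g(1) = 1 − Σzᵢ/Kᵢ = -0.487, so a root lies in (0, 1).
Newton–Raphson from ψ₁ = 0.45:
  ψ₁ = 0.450: g = -0.1132, g' = -0.498 → ψ₁ = 0.223
  ψ₁ = 0.223: g = 0.0103, g' = -0.624 → ψ₁ = 0.239
  ψ₁ = 0.239: g = 0.0001, g' = -0.607 → ψ₁ = 0.240
Converged at ψ₁ = 0.240.
Drum-1 compositions:
  isopentane: x = 0.144, y = 0.452
  ethanol: x = 0.380, y = 0.296
  2-propanol: x = 0.274, y = 0.195
  toluene: x = 0.202, y = 0.057
Drum-2 feed = drum-1 liquid: z₂ = (0.1441, 0.3800, 0.2740, 0.2018).
Drum 2:
Newton–Raphson from ψ₂ = 0.5:
  ψ₂ = 0.500: g = 0.1175, g' = -0.389 → ψ₂ = 0.802
  ψ₂ = 0.802: g = 0.0091, g' = -0.362 → ψ₂ = 0.827
Converged at ψ₂ = 0.827.
  isopentane: x = 0.035, y = 0.167
  ethanol: x = 0.328, y = 0.391
  2-propanol: x = 0.255, y = 0.278
  toluene: x = 0.382, y = 0.164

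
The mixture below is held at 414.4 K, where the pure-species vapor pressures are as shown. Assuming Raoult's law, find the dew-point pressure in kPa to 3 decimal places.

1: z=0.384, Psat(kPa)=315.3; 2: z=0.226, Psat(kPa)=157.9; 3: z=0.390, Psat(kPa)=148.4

At the dew point ψ → 1, so Σzᵢ/Kᵢ = 1 with Kᵢ = Pᵢˢᵃᵗ/P ⇒ 1/P = Σzᵢ/Pᵢˢᵃᵗ.
1/P = 0.384/315.3 + 0.226/157.9 + 0.390/148.4 = 0.005277 ⇒ P = 189.494 kPa

Pdew = 189.494 kPa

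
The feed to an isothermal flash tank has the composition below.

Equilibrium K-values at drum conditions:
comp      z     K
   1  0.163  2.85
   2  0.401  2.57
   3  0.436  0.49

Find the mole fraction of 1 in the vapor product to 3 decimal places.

Rachford–Rice: g(β) = Σ zᵢ(Kᵢ−1)/(1+β(Kᵢ−1)) = 0.
Check two-phase: ΣzᵢKᵢ = 1.709 > 1 and Σzᵢ/Kᵢ = 1.103 > 1, so g(0) = 0.709 > 0 and g(1) = -0.103 < 0.
Newton iteration, β⁰ = 0.5:
  β = 0.500: g = 0.2109, g' = -0.665 → β = 0.817
  β = 0.817: g = 0.0146, g' = -0.611 → β = 0.841
Converged at β = 0.841.
Compositions from xᵢ = zᵢ/(1+β(Kᵢ−1)), yᵢ = Kᵢxᵢ:
  1: x = 0.064, y = 0.182
  2: x = 0.173, y = 0.444
  3: x = 0.763, y = 0.374

y_1 = 0.182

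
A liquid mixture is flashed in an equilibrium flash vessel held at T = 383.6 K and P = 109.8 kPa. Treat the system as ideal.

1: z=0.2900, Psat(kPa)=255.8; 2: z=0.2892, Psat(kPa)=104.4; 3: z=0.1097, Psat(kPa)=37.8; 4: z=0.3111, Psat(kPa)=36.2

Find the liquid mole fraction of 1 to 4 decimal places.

x_1 = 0.2438

Raoult's law: Kᵢ = Pᵢˢᵃᵗ/P = Pᵢˢᵃᵗ/109.8.
  K_1 = 255.8/109.8 = 2.329690, K_2 = 104.4/109.8 = 0.950820, K_3 = 37.8/109.8 = 0.344262, K_4 = 36.2/109.8 = 0.329690
Rachford–Rice: g(V/F) = Σ zᵢ(Kᵢ−1)/(1+V/F(Kᵢ−1)) = 0.
Feasibility: ΣzᵢKᵢ = 1.0909, Σzᵢ/Kᵢ = 1.6909 — both > 1, two phases present.
Newton iteration, V/F⁰ = 0.5:
  V/F = 0.5000: g = -0.20364, g' = -0.6064 → V/F = 0.1642
  V/F = 0.1642: g = -0.01275, g' = -0.5819 → V/F = 0.1423
  V/F = 0.1423: g = 0.00010, g' = -0.5915 → V/F = 0.1424
Converged at V/F = 0.1424.
Compositions from xᵢ = zᵢ/(1+V/F(Kᵢ−1)), yᵢ = Kᵢxᵢ:
  1: x = 0.2438, y = 0.5680
  2: x = 0.2912, y = 0.2769
  3: x = 0.1210, y = 0.0417
  4: x = 0.3439, y = 0.1134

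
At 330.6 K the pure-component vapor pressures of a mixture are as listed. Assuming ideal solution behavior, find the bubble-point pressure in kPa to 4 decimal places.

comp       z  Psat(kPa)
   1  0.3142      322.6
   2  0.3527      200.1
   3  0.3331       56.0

Pbub = 190.5898 kPa

At the bubble point ψ → 0, so ΣzᵢKᵢ = 1 with Kᵢ = Pᵢˢᵃᵗ/P ⇒ P = ΣzᵢPᵢˢᵃᵗ.
P = 0.3142·322.6 + 0.3527·200.1 + 0.3331·56.0 = 190.5898 kPa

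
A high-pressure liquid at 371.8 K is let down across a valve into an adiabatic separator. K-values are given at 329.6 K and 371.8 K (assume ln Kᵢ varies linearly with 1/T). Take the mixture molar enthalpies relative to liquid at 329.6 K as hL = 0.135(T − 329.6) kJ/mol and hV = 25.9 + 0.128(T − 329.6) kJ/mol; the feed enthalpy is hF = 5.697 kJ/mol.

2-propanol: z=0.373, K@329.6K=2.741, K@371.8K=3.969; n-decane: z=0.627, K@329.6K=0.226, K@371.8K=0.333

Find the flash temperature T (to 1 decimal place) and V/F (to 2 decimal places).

T = 338.0 K, V/F = 0.18

Adiabatic flash: solve Rachford–Rice at each trial T, then check hF = ψ·hV(T) + (1−ψ)·hL(T).
  T = 329.6 K: K = (2.741, 0.226), RR gives ψ = 0.122, H_out = 3.154 kJ/mol
  T = 371.8 K: K = (3.969, 0.333), RR gives ψ = 0.348, H_out = 14.608 kJ/mol
  T = 350.7 K: K = (3.335, 0.278), RR gives ψ = 0.248, H_out = 9.230 kJ/mol
  T = 340.1 K: K = (3.031, 0.251), RR gives ψ = 0.189, H_out = 6.310 kJ/mol
  T = 334.9 K: K = (2.886, 0.239), RR gives ψ = 0.157, H_out = 4.787 kJ/mol
  T = 337.5 K: K = (2.958, 0.245), RR gives ψ = 0.174, H_out = 5.557 kJ/mol
  T = 338.8 K: K = (2.995, 0.248), RR gives ψ = 0.182, H_out = 5.936 kJ/mol
Linear interpolation between T = 337.5 (H_out = 5.557) and T = 338.8 (H_out = 5.936) on hF = 5.697 gives T ≈ 338.0 K, at which ψ = 0.18.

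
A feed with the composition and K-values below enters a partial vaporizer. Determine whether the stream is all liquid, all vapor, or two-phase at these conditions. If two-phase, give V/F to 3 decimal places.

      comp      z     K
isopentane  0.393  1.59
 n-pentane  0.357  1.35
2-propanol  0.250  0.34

ΣzᵢKᵢ = 1.192; Σzᵢ/Kᵢ = 1.247.
Both exceed 1, so a two-phase solution exists.
Material balance + equilibrium reduce to Σ zᵢ(Kᵢ−1)/(1+ψ(Kᵢ−1)) = 0.
Iterate (Newton) starting at ψ = 0.5:
  ψ = 0.500: g = 0.0391, g' = -0.356 → ψ = 0.610
  ψ = 0.610: g = -0.0027, g' = -0.409 → ψ = 0.603
Converged at ψ = 0.603.

two-phase, V/F = 0.603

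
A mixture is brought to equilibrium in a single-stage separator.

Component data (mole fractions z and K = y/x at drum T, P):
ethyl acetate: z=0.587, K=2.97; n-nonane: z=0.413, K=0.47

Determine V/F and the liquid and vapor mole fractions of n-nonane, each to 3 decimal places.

V/F = 0.898, x_n-nonane = 0.788, y_n-nonane = 0.370

Rachford–Rice: g(V/F) = Σ zᵢ(Kᵢ−1)/(1+V/F(Kᵢ−1)) = 0.
g(0) = ΣzᵢKᵢ − 1 = 0.938 and g(1) = 1 − Σzᵢ/Kᵢ = -0.076, so a root lies in (0, 1).
Binary case is linear: z₁(K₁−1)(1+V/F(K₂−1)) + z₂(K₂−1)(1+V/F(K₁−1)) = 0
⇒ V/F = [z₁(K₁−1)+z₂(K₂−1)] / [−(K₁−1)(K₂−1)] = 0.9375/1.0441 = 0.898
Compositions from xᵢ = zᵢ/(1+V/F(Kᵢ−1)), yᵢ = Kᵢxᵢ:
  ethyl acetate: x = 0.212, y = 0.630
  n-nonane: x = 0.788, y = 0.370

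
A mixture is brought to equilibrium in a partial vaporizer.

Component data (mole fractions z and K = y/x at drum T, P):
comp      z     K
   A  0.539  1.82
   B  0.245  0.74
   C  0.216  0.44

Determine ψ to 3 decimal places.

Rachford–Rice: g(ψ) = Σ zᵢ(Kᵢ−1)/(1+ψ(Kᵢ−1)) = 0.
Check two-phase: ΣzᵢKᵢ = 1.257 > 1 and Σzᵢ/Kᵢ = 1.118 > 1, so g(0) = 0.257 > 0 and g(1) = -0.118 < 0.
Newton iteration, ψ⁰ = 0.5:
  ψ = 0.500: g = 0.0722, g' = -0.335 → ψ = 0.716
  ψ = 0.716: g = -0.0016, g' = -0.358 → ψ = 0.711
Converged at ψ = 0.711.

ψ = 0.711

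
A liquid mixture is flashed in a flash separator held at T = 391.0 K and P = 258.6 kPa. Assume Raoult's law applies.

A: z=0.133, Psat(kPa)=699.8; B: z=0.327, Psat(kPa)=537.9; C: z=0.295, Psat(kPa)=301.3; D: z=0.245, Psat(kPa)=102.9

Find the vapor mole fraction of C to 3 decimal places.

y_C = 0.300

Raoult's law: Kᵢ = Pᵢˢᵃᵗ/P = Pᵢˢᵃᵗ/258.6.
  K_A = 699.8/258.6 = 2.70611, K_B = 537.9/258.6 = 2.08005, K_C = 301.3/258.6 = 1.16512, K_D = 102.9/258.6 = 0.39791
Rachford–Rice: g(ψ) = Σ zᵢ(Kᵢ−1)/(1+ψ(Kᵢ−1)) = 0.
g(0) = ΣzᵢKᵢ − 1 = 0.481 and g(1) = 1 − Σzᵢ/Kᵢ = -0.075, so a root lies in (0, 1).
Newton–Raphson from ψ = 0.5:
  ψ = 0.500: g = 0.1857, g' = -0.462 → ψ = 0.902
  ψ = 0.902: g = -0.0121, g' = -0.589 → ψ = 0.881
Converged at ψ = 0.881.
Compositions from xᵢ = zᵢ/(1+ψ(Kᵢ−1)), yᵢ = Kᵢxᵢ:
  A: x = 0.053, y = 0.144
  B: x = 0.168, y = 0.349
  C: x = 0.258, y = 0.300
  D: x = 0.522, y = 0.208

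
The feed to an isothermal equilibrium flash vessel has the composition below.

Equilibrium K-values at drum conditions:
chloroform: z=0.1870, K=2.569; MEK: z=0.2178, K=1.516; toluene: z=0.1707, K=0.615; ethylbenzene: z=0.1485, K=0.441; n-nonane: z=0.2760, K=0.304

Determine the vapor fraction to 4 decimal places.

ψ = 0.0964

Iterate (Newton) starting at ψ = 0.61:
  ψ = 0.6100: g = -0.31028, g' = -0.7076 → ψ = 0.1715
  ψ = 0.1715: g = -0.04586, g' = -0.5930 → ψ = 0.0941
  ψ = 0.0941: g = 0.00144, g' = -0.6343 → ψ = 0.0964
Converged at ψ = 0.0964.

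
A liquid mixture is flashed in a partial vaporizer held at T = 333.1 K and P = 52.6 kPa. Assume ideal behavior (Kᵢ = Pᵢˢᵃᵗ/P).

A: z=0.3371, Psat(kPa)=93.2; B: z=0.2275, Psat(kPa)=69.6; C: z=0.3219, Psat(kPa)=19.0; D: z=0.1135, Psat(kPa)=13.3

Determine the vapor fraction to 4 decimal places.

ψ = 0.1035

Raoult's law: Kᵢ = Pᵢˢᵃᵗ/P = Pᵢˢᵃᵗ/52.6.
  K_A = 93.2/52.6 = 1.771863, K_B = 69.6/52.6 = 1.323194, K_C = 19.0/52.6 = 0.361217, K_D = 13.3/52.6 = 0.252852
Newton iteration, ψ⁰ = 0.64:
  ψ = 0.6400: g = -0.27524, g' = -0.7148 → ψ = 0.2549
  ψ = 0.2549: g = -0.06504, g' = -0.4446 → ψ = 0.1087
  ψ = 0.1087: g = -0.00216, g' = -0.4199 → ψ = 0.1035
Converged at ψ = 0.1035.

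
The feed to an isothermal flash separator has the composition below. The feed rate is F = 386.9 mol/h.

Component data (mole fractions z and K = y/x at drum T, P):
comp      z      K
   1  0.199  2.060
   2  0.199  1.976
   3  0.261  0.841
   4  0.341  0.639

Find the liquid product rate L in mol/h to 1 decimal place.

L = 72.9 mol/h

Let β = V/F and solve Σ zᵢ(Kᵢ−1)/(1+β(Kᵢ−1)) = 0.
Check two-phase: ΣzᵢKᵢ = 1.241 > 1 and Σzᵢ/Kᵢ = 1.041 > 1, so g(0) = 0.241 > 0 and g(1) = -0.041 < 0.
Newton–Raphson from β = 0.53:
  β = 0.530: g = 0.0655, g' = -0.250 → β = 0.792
  β = 0.792: g = 0.0043, g' = -0.222 → β = 0.812
Converged at β = 0.812.
Then V = β·F = 0.8116·386.9 = 314.0 mol/h and L = F − V = 72.9 mol/h.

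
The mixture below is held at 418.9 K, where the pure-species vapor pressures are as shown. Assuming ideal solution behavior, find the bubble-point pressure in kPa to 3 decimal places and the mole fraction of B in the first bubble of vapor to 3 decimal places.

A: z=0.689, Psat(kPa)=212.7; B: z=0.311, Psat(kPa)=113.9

Pbub = 181.973 kPa, y_B = 0.195

At the bubble point ψ → 0, so ΣzᵢKᵢ = 1 with Kᵢ = Pᵢˢᵃᵗ/P ⇒ P = ΣzᵢPᵢˢᵃᵗ.
P = 0.689·212.7 + 0.311·113.9 = 181.973 kPa
yᵢ = zᵢPᵢˢᵃᵗ/P ⇒ y_B = 0.311·113.9/181.973 = 0.195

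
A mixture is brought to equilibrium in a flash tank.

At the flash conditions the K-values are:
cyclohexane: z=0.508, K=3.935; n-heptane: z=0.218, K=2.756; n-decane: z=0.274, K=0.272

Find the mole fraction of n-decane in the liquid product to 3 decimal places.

x_n-decane = 0.774

Rachford–Rice: g(β) = Σ zᵢ(Kᵢ−1)/(1+β(Kᵢ−1)) = 0.
g(0) = ΣzᵢKᵢ − 1 = 1.674 and g(1) = 1 − Σzᵢ/Kᵢ = -0.216, so a root lies in (0, 1).
Newton–Raphson from β = 0.5:
  β = 0.500: g = 0.4945, g' = -1.268 → β = 0.890
  β = 0.890: g = -0.0042, g' = -1.609 → β = 0.887
Converged at β = 0.887.
Compositions from xᵢ = zᵢ/(1+β(Kᵢ−1)), yᵢ = Kᵢxᵢ:
  cyclohexane: x = 0.141, y = 0.555
  n-heptane: x = 0.085, y = 0.235
  n-decane: x = 0.774, y = 0.210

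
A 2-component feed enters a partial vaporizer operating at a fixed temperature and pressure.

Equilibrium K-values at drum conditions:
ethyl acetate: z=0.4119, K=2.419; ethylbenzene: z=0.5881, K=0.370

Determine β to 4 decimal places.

Material balance + equilibrium reduce to Σ zᵢ(Kᵢ−1)/(1+β(Kᵢ−1)) = 0.
Check two-phase: ΣzᵢKᵢ = 1.2140 > 1 and Σzᵢ/Kᵢ = 1.7597 > 1, so g(0) = 0.2140 > 0 and g(1) = -0.7597 < 0.
Iterate (Newton) starting at β = 0.5:
  β = 0.5000: g = -0.19898, g' = -0.7813 → β = 0.2453
  β = 0.2453: g = -0.00467, g' = -0.7829 → β = 0.2394
Converged at β = 0.2394.

β = 0.2394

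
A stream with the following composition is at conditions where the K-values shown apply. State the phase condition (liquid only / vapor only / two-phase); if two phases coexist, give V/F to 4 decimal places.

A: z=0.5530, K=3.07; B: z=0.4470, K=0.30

two-phase, V/F = 0.5741

ΣzᵢKᵢ = 1.8318; Σzᵢ/Kᵢ = 1.6701.
Both exceed 1, so a two-phase solution exists.
Let ψ = V/F and solve Σ zᵢ(Kᵢ−1)/(1+ψ(Kᵢ−1)) = 0.
Binary case is linear: z₁(K₁−1)(1+ψ(K₂−1)) + z₂(K₂−1)(1+ψ(K₁−1)) = 0
⇒ ψ = [z₁(K₁−1)+z₂(K₂−1)] / [−(K₁−1)(K₂−1)] = 0.83181/1.44900 = 0.5741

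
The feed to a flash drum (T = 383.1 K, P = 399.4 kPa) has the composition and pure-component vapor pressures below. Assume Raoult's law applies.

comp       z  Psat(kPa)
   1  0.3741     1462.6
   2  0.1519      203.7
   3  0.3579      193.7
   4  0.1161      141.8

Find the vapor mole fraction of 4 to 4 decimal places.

Raoult's law: Kᵢ = Pᵢˢᵃᵗ/P = Pᵢˢᵃᵗ/399.4.
  K_1 = 1462.6/399.4 = 3.661993, K_2 = 203.7/399.4 = 0.510015, K_3 = 193.7/399.4 = 0.484977, K_4 = 141.8/399.4 = 0.355033
Rachford–Rice: g(V/F) = Σ zᵢ(Kᵢ−1)/(1+V/F(Kᵢ−1)) = 0.
Check two-phase: ΣzᵢKᵢ = 1.6622 > 1 and Σzᵢ/Kᵢ = 1.4650 > 1, so g(0) = 0.6622 > 0 and g(1) = -0.4650 < 0.
Newton–Raphson from V/F = 0.3:
  V/F = 0.3000: g = 0.15557, g' = -1.0766 → V/F = 0.4445
  V/F = 0.4445: g = 0.01695, g' = -0.8703 → V/F = 0.4640
  V/F = 0.4640: g = 0.00016, g' = -0.8540 → V/F = 0.4642
Converged at V/F = 0.4642.
Compositions from xᵢ = zᵢ/(1+V/F(Kᵢ−1)), yᵢ = Kᵢxᵢ:
  1: x = 0.1673, y = 0.6128
  2: x = 0.1966, y = 0.1003
  3: x = 0.4703, y = 0.2281
  4: x = 0.1657, y = 0.0588

y_4 = 0.0588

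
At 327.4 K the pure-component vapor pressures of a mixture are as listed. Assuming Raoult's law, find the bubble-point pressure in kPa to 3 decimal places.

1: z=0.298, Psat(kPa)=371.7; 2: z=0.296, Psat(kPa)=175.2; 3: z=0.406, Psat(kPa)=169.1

At the bubble point ψ → 0, so ΣzᵢKᵢ = 1 with Kᵢ = Pᵢˢᵃᵗ/P ⇒ P = ΣzᵢPᵢˢᵃᵗ.
P = 0.298·371.7 + 0.296·175.2 + 0.406·169.1 = 231.280 kPa

Pbub = 231.280 kPa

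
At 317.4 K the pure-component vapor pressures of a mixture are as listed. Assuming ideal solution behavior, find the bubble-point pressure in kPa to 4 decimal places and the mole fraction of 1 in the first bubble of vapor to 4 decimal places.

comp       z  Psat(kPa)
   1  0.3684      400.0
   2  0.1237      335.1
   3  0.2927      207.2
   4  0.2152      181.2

At the bubble point ψ → 0, so ΣzᵢKᵢ = 1 with Kᵢ = Pᵢˢᵃᵗ/P ⇒ P = ΣzᵢPᵢˢᵃᵗ.
P = 0.3684·400.0 + 0.1237·335.1 + 0.2927·207.2 + 0.2152·181.2 = 288.4536 kPa
yᵢ = zᵢPᵢˢᵃᵗ/P ⇒ y_1 = 0.3684·400.0/288.4536 = 0.5109

Pbub = 288.4536 kPa, y_1 = 0.5109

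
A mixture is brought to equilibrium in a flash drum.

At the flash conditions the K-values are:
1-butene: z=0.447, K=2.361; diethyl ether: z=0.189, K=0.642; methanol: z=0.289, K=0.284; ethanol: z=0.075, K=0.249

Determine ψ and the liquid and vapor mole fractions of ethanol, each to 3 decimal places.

Rachford–Rice: g(ψ) = Σ zᵢ(Kᵢ−1)/(1+ψ(Kᵢ−1)) = 0.
Feasibility: ΣzᵢKᵢ = 1.277, Σzᵢ/Kᵢ = 1.803 — both > 1, two phases present.
Iterate (Newton) starting at ψ = 0.66:
  ψ = 0.660: g = -0.2721, g' = -0.970 → ψ = 0.380
  ψ = 0.380: g = -0.0401, g' = -0.755 → ψ = 0.326
Converged at ψ = 0.326.
Compositions from xᵢ = zᵢ/(1+ψ(Kᵢ−1)), yᵢ = Kᵢxᵢ:
  1-butene: x = 0.310, y = 0.731
  diethyl ether: x = 0.214, y = 0.137
  methanol: x = 0.377, y = 0.107
  ethanol: x = 0.099, y = 0.025

ψ = 0.326, x_ethanol = 0.099, y_ethanol = 0.025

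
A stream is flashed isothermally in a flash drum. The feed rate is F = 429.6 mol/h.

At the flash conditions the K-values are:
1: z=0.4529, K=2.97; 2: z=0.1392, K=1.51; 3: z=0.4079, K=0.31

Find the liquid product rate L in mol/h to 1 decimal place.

L = 179.5 mol/h

Newton iteration, V/F⁰ = 0.5:
  V/F = 0.5000: g = 0.07635, g' = -0.9217 → V/F = 0.5828
  V/F = 0.5828: g = -0.00072, g' = -0.9457 → V/F = 0.5821
Converged at V/F = 0.5821.
Then V = V/F·F = 0.5821·429.6 = 250.1 mol/h and L = F − V = 179.5 mol/h.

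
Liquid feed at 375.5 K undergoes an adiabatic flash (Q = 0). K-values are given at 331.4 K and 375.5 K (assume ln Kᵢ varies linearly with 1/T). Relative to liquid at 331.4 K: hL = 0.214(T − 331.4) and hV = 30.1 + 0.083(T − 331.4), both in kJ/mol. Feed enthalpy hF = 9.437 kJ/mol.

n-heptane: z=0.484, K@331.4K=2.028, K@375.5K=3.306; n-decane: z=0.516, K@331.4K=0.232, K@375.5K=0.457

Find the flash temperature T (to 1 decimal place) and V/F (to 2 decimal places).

Adiabatic flash: solve Rachford–Rice at each trial T, then check hF = ψ·hV(T) + (1−ψ)·hL(T).
  T = 331.4 K: K = (2.028, 0.232), RR gives ψ = 0.128, H_out = 3.861 kJ/mol
  T = 375.5 K: K = (3.306, 0.457), RR gives ψ = 0.668, H_out = 25.675 kJ/mol
  T = 353.4 K: K = (2.628, 0.332), RR gives ψ = 0.408, H_out = 15.809 kJ/mol
  T = 342.4 K: K = (2.318, 0.279), RR gives ψ = 0.280, H_out = 10.380 kJ/mol
  T = 336.9 K: K = (2.171, 0.255), RR gives ψ = 0.209, H_out = 7.311 kJ/mol
  T = 339.6 K: K = (2.242, 0.267), RR gives ψ = 0.245, H_out = 8.857 kJ/mol
  T = 341.0 K: K = (2.280, 0.273), RR gives ψ = 0.263, H_out = 9.628 kJ/mol
Linear interpolation between T = 339.6 (H_out = 8.857) and T = 341.0 (H_out = 9.628) on hF = 9.437 gives T ≈ 340.7 K, at which ψ = 0.26.

T = 340.7 K, V/F = 0.26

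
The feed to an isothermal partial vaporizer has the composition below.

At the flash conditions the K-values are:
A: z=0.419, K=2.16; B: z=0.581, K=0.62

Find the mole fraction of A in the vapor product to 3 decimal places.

y_A = 0.533

Let β = V/F and solve Σ zᵢ(Kᵢ−1)/(1+β(Kᵢ−1)) = 0.
Feasibility: ΣzᵢKᵢ = 1.265, Σzᵢ/Kᵢ = 1.131 — both > 1, two phases present.
Binary case is linear: z₁(K₁−1)(1+β(K₂−1)) + z₂(K₂−1)(1+β(K₁−1)) = 0
⇒ β = [z₁(K₁−1)+z₂(K₂−1)] / [−(K₁−1)(K₂−1)] = 0.2653/0.4408 = 0.602
Compositions from xᵢ = zᵢ/(1+β(Kᵢ−1)), yᵢ = Kᵢxᵢ:
  A: x = 0.247, y = 0.533
  B: x = 0.753, y = 0.467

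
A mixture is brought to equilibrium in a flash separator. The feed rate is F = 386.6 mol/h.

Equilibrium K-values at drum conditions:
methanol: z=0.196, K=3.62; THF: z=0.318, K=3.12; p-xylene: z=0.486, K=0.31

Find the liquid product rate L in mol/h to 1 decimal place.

L = 180.4 mol/h

Material balance + equilibrium reduce to Σ zᵢ(Kᵢ−1)/(1+V/F(Kᵢ−1)) = 0.
g(0) = ΣzᵢKᵢ − 1 = 0.852 and g(1) = 1 − Σzᵢ/Kᵢ = -0.724, so a root lies in (0, 1).
Iterate (Newton) starting at V/F = 0.53:
  V/F = 0.530: g = 0.0038, g' = -1.128 → V/F = 0.533
Converged at V/F = 0.533.
Then V = V/F·F = 0.5333·386.6 = 206.2 mol/h and L = F − V = 180.4 mol/h.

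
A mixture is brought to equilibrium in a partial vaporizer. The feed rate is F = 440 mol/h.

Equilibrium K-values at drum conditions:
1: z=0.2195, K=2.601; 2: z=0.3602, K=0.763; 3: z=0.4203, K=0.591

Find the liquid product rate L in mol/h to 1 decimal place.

Rachford–Rice: g(V/F) = Σ zᵢ(Kᵢ−1)/(1+V/F(Kᵢ−1)) = 0.
g(0) = ΣzᵢKᵢ − 1 = 0.0941 and g(1) = 1 − Σzᵢ/Kᵢ = -0.2676, so a root lies in (0, 1).
Iterate (Newton) starting at V/F = 0.5:
  V/F = 0.5000: g = -0.11776, g' = -0.3107 → V/F = 0.1210
  V/F = 0.1210: g = 0.02566, g' = -0.4941 → V/F = 0.1729
  V/F = 0.1729: g = 0.00123, g' = -0.4485 → V/F = 0.1756
Converged at V/F = 0.1757.
Then V = V/F·F = 0.1757·440 = 77.3 mol/h and L = F − V = 362.7 mol/h.

L = 362.7 mol/h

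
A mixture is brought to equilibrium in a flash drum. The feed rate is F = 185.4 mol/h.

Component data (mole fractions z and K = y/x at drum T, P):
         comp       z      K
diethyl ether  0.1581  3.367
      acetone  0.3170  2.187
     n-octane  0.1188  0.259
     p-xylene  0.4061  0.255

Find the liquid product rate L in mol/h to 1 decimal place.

L = 131.0 mol/h

Material balance + equilibrium reduce to Σ zᵢ(Kᵢ−1)/(1+β(Kᵢ−1)) = 0.
Check two-phase: ΣzᵢKᵢ = 1.3599 > 1 and Σzᵢ/Kᵢ = 2.2431 > 1, so g(0) = 0.3599 > 0 and g(1) = -1.2431 < 0.
Iterate (Newton) starting at β = 0.58:
  β = 0.5800: g = -0.30656, g' = -1.2135 → β = 0.3274
  β = 0.3274: g = -0.03454, g' = -1.0208 → β = 0.2935
  β = 0.2935: g = 0.00013, g' = -1.0298 → β = 0.2937
Converged at β = 0.2937.
Then V = β·F = 0.2937·185.4 = 54.4 mol/h and L = F − V = 131.0 mol/h.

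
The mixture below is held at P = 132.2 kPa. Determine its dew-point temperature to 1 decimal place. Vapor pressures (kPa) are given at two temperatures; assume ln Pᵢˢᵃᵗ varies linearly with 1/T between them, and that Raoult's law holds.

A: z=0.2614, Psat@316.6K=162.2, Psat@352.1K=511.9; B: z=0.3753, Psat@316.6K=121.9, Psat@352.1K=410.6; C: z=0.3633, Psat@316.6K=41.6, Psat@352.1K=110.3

T = 335.1 K

Dew-point temperature: Σzᵢ·P/Pᵢˢᵃᵗ(T) = 1. Interpolate ln Pᵢˢᵃᵗ = aᵢ + bᵢ/T.
  T = 316.6 K: ΣzᵢP/Pᵢˢᵃᵗ = 1.7746
  T = 352.1 K: ΣzᵢP/Pᵢˢᵃᵗ = 0.6238
  T = 334.4 K: ΣzᵢP/Pᵢˢᵃᵗ = 1.0205
  T = 343.2 K: ΣzᵢP/Pᵢˢᵃᵗ = 0.7937
  T = 338.8 K: ΣzᵢP/Pᵢˢᵃᵗ = 0.8984
  T = 336.6 K: ΣzᵢP/Pᵢˢᵃᵗ = 0.9571
Interpolating between 334.4 K and 336.6 K gives T ≈ 335.1 K.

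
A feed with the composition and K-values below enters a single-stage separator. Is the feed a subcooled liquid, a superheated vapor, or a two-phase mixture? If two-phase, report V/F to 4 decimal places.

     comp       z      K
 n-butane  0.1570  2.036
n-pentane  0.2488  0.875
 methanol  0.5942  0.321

ΣzᵢKᵢ = 0.7281; Σzᵢ/Kᵢ = 2.2125.
Since ΣzᵢKᵢ < 1 the mixture is below its bubble point — single liquid phase.

subcooled liquid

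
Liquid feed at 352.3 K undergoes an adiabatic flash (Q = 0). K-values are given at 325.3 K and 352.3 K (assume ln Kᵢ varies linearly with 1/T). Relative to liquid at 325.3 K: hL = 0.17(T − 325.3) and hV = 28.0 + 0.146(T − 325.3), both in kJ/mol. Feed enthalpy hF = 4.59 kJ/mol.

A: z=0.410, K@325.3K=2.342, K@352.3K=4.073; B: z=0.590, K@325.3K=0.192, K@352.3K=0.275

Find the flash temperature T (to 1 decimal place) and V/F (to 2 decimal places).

T = 329.5 K, V/F = 0.14

Adiabatic flash: solve Rachford–Rice at each trial T, then check hF = ψ·hV(T) + (1−ψ)·hL(T).
  T = 325.3 K: K = (2.342, 0.192), RR gives ψ = 0.068, H_out = 1.898 kJ/mol
  T = 352.3 K: K = (4.073, 0.275), RR gives ψ = 0.374, H_out = 14.807 kJ/mol
  T = 338.8 K: K = (3.123, 0.231), RR gives ψ = 0.256, H_out = 9.367 kJ/mol
  T = 332.1 K: K = (2.715, 0.211), RR gives ψ = 0.176, H_out = 6.052 kJ/mol
  T = 328.7 K: K = (2.524, 0.202), RR gives ψ = 0.126, H_out = 4.103 kJ/mol
  T = 330.4 K: K = (2.618, 0.206), RR gives ψ = 0.152, H_out = 5.105 kJ/mol
Linear interpolation between T = 328.7 (H_out = 4.103) and T = 330.4 (H_out = 5.105) on hF = 4.59 gives T ≈ 329.5 K, at which ψ = 0.14.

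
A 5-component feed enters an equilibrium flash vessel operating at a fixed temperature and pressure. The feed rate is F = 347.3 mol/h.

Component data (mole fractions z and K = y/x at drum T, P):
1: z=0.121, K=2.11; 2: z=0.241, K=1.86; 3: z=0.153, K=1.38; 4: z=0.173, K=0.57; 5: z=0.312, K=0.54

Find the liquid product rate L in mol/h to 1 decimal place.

L = 174.7 mol/h

Let ψ = V/F and solve Σ zᵢ(Kᵢ−1)/(1+ψ(Kᵢ−1)) = 0.
Check two-phase: ΣzᵢKᵢ = 1.182 > 1 and Σzᵢ/Kᵢ = 1.179 > 1, so g(0) = 0.182 > 0 and g(1) = -0.179 < 0.
Newton–Raphson from ψ = 0.5:
  ψ = 0.500: g = -0.0010, g' = -0.328 → ψ = 0.497
Converged at ψ = 0.497.
Then V = ψ·F = 0.4970·347.3 = 172.6 mol/h and L = F − V = 174.7 mol/h.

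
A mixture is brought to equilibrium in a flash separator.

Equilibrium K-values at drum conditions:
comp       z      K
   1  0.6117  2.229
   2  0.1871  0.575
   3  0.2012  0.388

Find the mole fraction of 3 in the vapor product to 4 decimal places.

Let β = V/F and solve Σ zᵢ(Kᵢ−1)/(1+β(Kᵢ−1)) = 0.
g(0) = ΣzᵢKᵢ − 1 = 0.5491 and g(1) = 1 − Σzᵢ/Kᵢ = -0.1184, so a root lies in (0, 1).
Newton iteration, β⁰ = 0.67:
  β = 0.6700: g = 0.09240, g' = -0.5605 → β = 0.8349
  β = 0.8349: g = -0.00397, g' = -0.6213 → β = 0.8285
Converged at β = 0.8285.
Compositions from xᵢ = zᵢ/(1+β(Kᵢ−1)), yᵢ = Kᵢxᵢ:
  1: x = 0.3031, y = 0.6756
  2: x = 0.2888, y = 0.1660
  3: x = 0.4081, y = 0.1584

y_3 = 0.1584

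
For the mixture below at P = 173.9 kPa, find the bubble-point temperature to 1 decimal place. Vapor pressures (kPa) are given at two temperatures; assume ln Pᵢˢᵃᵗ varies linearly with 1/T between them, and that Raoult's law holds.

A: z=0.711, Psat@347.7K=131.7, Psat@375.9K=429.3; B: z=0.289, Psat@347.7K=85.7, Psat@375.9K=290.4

T = 356.3 K

Bubble-point temperature: ΣzᵢPᵢˢᵃᵗ(T) = P. Interpolate ln Pᵢˢᵃᵗ = aᵢ + bᵢ/T.
  T = 347.7 K: ΣzᵢPᵢˢᵃᵗ = 118.41 kPa
  T = 375.9 K: ΣzᵢPᵢˢᵃᵗ = 389.16 kPa
  T = 361.8 K: ΣzᵢPᵢˢᵃᵗ = 219.69 kPa
  T = 354.8 K: ΣzᵢPᵢˢᵃᵗ = 162.63 kPa
  T = 358.3 K: ΣzᵢPᵢˢᵃᵗ = 189.30 kPa
  T = 356.6 K: ΣzᵢPᵢˢᵃᵗ = 175.90 kPa
Interpolating between 354.8 K and 356.6 K gives T ≈ 356.3 K.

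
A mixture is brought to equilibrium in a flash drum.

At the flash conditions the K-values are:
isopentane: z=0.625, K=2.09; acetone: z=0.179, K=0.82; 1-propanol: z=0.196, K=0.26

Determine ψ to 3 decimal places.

ψ = 0.765

Material balance + equilibrium reduce to Σ zᵢ(Kᵢ−1)/(1+ψ(Kᵢ−1)) = 0.
Check two-phase: ΣzᵢKᵢ = 1.504 > 1 and Σzᵢ/Kᵢ = 1.271 > 1, so g(0) = 0.504 > 0 and g(1) = -0.271 < 0.
Newton iteration, ψ⁰ = 0.46:
  ψ = 0.460: g = 0.1987, g' = -0.583 → ψ = 0.801
  ψ = 0.801: g = -0.0300, g' = -0.866 → ψ = 0.766
  ψ = 0.766: g = -0.0012, g' = -0.801 → ψ = 0.765
Converged at ψ = 0.765.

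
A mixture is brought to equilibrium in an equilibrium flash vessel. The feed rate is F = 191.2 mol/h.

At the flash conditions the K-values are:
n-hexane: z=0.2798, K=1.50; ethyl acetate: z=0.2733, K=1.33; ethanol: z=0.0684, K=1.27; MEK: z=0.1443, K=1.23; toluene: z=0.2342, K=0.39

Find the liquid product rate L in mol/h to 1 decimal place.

Newton–Raphson from V/F = 0.38:
  V/F = 0.3800: g = 0.05900, g' = -0.2311 → V/F = 0.6353
  V/F = 0.6353: g = -0.00780, g' = -0.3024 → V/F = 0.6095
  V/F = 0.6095: g = -0.00013, g' = -0.2921 → V/F = 0.6090
Converged at V/F = 0.6090.
Then V = V/F·F = 0.6090·191.2 = 116.4 mol/h and L = F − V = 74.8 mol/h.

L = 74.8 mol/h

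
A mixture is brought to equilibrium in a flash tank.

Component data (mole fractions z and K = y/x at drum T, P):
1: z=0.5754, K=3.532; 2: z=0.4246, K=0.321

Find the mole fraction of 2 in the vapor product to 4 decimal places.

y_2 = 0.2531

Binary case is linear: z₁(K₁−1)(1+ψ(K₂−1)) + z₂(K₂−1)(1+ψ(K₁−1)) = 0
⇒ ψ = [z₁(K₁−1)+z₂(K₂−1)] / [−(K₁−1)(K₂−1)] = 1.16861/1.71923 = 0.6797
Compositions from xᵢ = zᵢ/(1+ψ(Kᵢ−1)), yᵢ = Kᵢxᵢ:
  1: x = 0.2115, y = 0.7469
  2: x = 0.7885, y = 0.2531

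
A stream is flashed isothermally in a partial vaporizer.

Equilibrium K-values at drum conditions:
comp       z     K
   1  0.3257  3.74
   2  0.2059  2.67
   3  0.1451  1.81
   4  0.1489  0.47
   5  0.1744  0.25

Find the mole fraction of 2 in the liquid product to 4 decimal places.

x_2 = 0.0863

Material balance + equilibrium reduce to Σ zᵢ(Kᵢ−1)/(1+ψ(Kᵢ−1)) = 0.
Check two-phase: ΣzᵢKᵢ = 2.1441 > 1 and Σzᵢ/Kᵢ = 1.2588 > 1, so g(0) = 1.1441 > 0 and g(1) = -0.2588 < 0.
Newton iteration, ψ⁰ = 0.5:
  ψ = 0.5000: g = 0.33094, g' = -0.9827 → ψ = 0.8368
  ψ = 0.8368: g = -0.00852, g' = -1.2016 → ψ = 0.8297
  ψ = 0.8297: g = -0.00006, g' = -1.1839 → ψ = 0.8296
Converged at ψ = 0.8296.
Compositions from xᵢ = zᵢ/(1+ψ(Kᵢ−1)), yᵢ = Kᵢxᵢ:
  1: x = 0.0995, y = 0.3722
  2: x = 0.0863, y = 0.2305
  3: x = 0.0868, y = 0.1571
  4: x = 0.2658, y = 0.1249
  5: x = 0.4616, y = 0.1154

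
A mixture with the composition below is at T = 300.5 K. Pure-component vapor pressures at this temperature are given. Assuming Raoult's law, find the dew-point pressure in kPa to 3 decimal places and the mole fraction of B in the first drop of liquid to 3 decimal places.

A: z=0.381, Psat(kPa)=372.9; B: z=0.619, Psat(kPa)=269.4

At the dew point ψ → 1, so Σzᵢ/Kᵢ = 1 with Kᵢ = Pᵢˢᵃᵗ/P ⇒ 1/P = Σzᵢ/Pᵢˢᵃᵗ.
1/P = 0.381/372.9 + 0.619/269.4 = 0.003319 ⇒ P = 301.257 kPa
xᵢ = zᵢP/Pᵢˢᵃᵗ ⇒ x_B = 0.619·301.257/269.4 = 0.692

Pdew = 301.257 kPa, x_B = 0.692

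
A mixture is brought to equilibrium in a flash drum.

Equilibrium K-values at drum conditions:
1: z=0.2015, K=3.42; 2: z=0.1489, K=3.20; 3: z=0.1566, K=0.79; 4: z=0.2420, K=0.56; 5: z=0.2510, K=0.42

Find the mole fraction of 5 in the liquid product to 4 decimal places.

x_5 = 0.3528

Material balance + equilibrium reduce to Σ zᵢ(Kᵢ−1)/(1+β(Kᵢ−1)) = 0.
Feasibility: ΣzᵢKᵢ = 1.5303, Σzᵢ/Kᵢ = 1.3334 — both > 1, two phases present.
Newton iteration, β⁰ = 0.5:
  β = 0.5000: g = -0.00166, g' = -0.6582 → β = 0.4975
Converged at β = 0.4975.
Compositions from xᵢ = zᵢ/(1+β(Kᵢ−1)), yᵢ = Kᵢxᵢ:
  1: x = 0.0914, y = 0.3127
  2: x = 0.0711, y = 0.2275
  3: x = 0.1749, y = 0.1381
  4: x = 0.3098, y = 0.1735
  5: x = 0.3528, y = 0.1482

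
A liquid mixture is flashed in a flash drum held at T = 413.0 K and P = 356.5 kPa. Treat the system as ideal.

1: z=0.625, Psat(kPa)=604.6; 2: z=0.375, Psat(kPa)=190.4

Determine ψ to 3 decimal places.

ψ = 0.803

Raoult's law: Kᵢ = Pᵢˢᵃᵗ/P = Pᵢˢᵃᵗ/356.5.
  K_1 = 604.6/356.5 = 1.69593, K_2 = 190.4/356.5 = 0.53408
Iterate (Newton) starting at ψ = 0.52:
  ψ = 0.520: g = 0.0888, g' = -0.305 → ψ = 0.811
  ψ = 0.811: g = -0.0028, g' = -0.334 → ψ = 0.803
Converged at ψ = 0.803.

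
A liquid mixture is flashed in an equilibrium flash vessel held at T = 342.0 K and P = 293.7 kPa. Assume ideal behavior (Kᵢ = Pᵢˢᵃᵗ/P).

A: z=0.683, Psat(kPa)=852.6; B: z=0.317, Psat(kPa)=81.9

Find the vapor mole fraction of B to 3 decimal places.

y_B = 0.202

Raoult's law: Kᵢ = Pᵢˢᵃᵗ/P = Pᵢˢᵃᵗ/293.7.
  K_A = 852.6/293.7 = 2.90296, K_B = 81.9/293.7 = 0.27886
Let ψ = V/F and solve Σ zᵢ(Kᵢ−1)/(1+ψ(Kᵢ−1)) = 0.
Check two-phase: ΣzᵢKᵢ = 2.071 > 1 and Σzᵢ/Kᵢ = 1.372 > 1, so g(0) = 1.071 > 0 and g(1) = -0.372 < 0.
Newton iteration, ψ⁰ = 0.5:
  ψ = 0.500: g = 0.3085, g' = -1.053 → ψ = 0.793
  ψ = 0.793: g = -0.0160, g' = -1.292 → ψ = 0.781
Converged at ψ = 0.781.
Compositions from xᵢ = zᵢ/(1+ψ(Kᵢ−1)), yᵢ = Kᵢxᵢ:
  A: x = 0.275, y = 0.798
  B: x = 0.725, y = 0.202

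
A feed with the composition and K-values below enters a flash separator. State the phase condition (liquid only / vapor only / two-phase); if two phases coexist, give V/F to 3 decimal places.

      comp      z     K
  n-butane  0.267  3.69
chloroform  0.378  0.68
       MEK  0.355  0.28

ΣzᵢKᵢ = 1.342; Σzᵢ/Kᵢ = 1.896.
Both exceed 1, so a two-phase solution exists.
Let ψ = V/F and solve Σ zᵢ(Kᵢ−1)/(1+ψ(Kᵢ−1)) = 0.
Newton–Raphson from ψ = 0.38:
  ψ = 0.380: g = -0.1344, g' = -0.871 → ψ = 0.226
  ψ = 0.226: g = 0.0113, g' = -1.055 → ψ = 0.236
  ψ = 0.236: g = 0.0001, g' = -1.034 → ψ = 0.237
Converged at ψ = 0.237.

two-phase, V/F = 0.237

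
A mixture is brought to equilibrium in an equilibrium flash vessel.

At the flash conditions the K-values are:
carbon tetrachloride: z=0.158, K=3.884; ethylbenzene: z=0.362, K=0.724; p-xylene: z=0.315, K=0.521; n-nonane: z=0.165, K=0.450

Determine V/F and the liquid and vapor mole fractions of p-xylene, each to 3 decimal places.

Iterate (Newton) starting at V/F = 0.34:
  V/F = 0.340: g = -0.1720, g' = -0.547 → V/F = 0.026
  V/F = 0.026: g = 0.0789, g' = -1.293 → V/F = 0.087
  V/F = 0.087: g = 0.0095, g' = -1.004 → V/F = 0.096
Converged at V/F = 0.096.
Compositions from xᵢ = zᵢ/(1+V/F(Kᵢ−1)), yᵢ = Kᵢxᵢ:
  carbon tetrachloride: x = 0.124, y = 0.480
  ethylbenzene: x = 0.372, y = 0.269
  p-xylene: x = 0.330, y = 0.172
  n-nonane: x = 0.174, y = 0.078

V/F = 0.096, x_p-xylene = 0.330, y_p-xylene = 0.172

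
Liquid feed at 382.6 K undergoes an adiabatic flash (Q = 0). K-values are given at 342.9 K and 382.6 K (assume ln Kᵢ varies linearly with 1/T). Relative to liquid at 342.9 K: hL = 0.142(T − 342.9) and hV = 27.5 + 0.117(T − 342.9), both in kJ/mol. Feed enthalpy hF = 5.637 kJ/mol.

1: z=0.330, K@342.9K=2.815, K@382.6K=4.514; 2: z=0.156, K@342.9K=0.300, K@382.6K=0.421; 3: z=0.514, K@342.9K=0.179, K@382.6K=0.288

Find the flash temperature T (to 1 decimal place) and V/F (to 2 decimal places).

Adiabatic flash: solve Rachford–Rice at each trial T, then check hF = ψ·hV(T) + (1−ψ)·hL(T).
  T = 342.9 K: K = (2.815, 0.300, 0.179), RR gives ψ = 0.047, H_out = 1.293 kJ/mol
  T = 382.6 K: K = (4.514, 0.421, 0.288), RR gives ψ = 0.293, H_out = 13.407 kJ/mol
  T = 362.8 K: K = (3.613, 0.359, 0.230), RR gives ψ = 0.189, H_out = 7.936 kJ/mol
  T = 352.9 K: K = (3.202, 0.329, 0.204), RR gives ψ = 0.126, H_out = 4.849 kJ/mol
  T = 357.9 K: K = (3.407, 0.344, 0.217), RR gives ψ = 0.159, H_out = 6.450 kJ/mol
  T = 355.4 K: K = (3.304, 0.337, 0.210), RR gives ψ = 0.143, H_out = 5.661 kJ/mol
  T = 354.1 K: K = (3.251, 0.333, 0.207), RR gives ψ = 0.134, H_out = 5.242 kJ/mol
Linear interpolation between T = 354.1 (H_out = 5.242) and T = 355.4 (H_out = 5.661) on hF = 5.637 gives T ≈ 355.3 K, at which ψ = 0.14.

T = 355.3 K, V/F = 0.14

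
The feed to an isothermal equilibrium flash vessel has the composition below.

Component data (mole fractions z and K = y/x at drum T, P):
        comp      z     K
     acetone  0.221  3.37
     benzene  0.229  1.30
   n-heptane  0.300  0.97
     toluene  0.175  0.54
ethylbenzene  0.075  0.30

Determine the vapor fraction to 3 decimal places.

Let ψ = V/F and solve Σ zᵢ(Kᵢ−1)/(1+ψ(Kᵢ−1)) = 0.
g(0) = ΣzᵢKᵢ − 1 = 0.450 and g(1) = 1 − Σzᵢ/Kᵢ = -0.125, so a root lies in (0, 1).
Newton–Raphson from ψ = 0.31:
  ψ = 0.310: g = 0.1948, g' = -0.540 → ψ = 0.670
  ψ = 0.670: g = 0.0350, g' = -0.408 → ψ = 0.756
  ψ = 0.756: g = -0.0006, g' = -0.426 → ψ = 0.755
Converged at ψ = 0.755.

ψ = 0.755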